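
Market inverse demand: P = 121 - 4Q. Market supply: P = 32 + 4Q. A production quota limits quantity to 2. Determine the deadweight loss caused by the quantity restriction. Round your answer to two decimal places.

Without the quota, 121 - 4Q = 32 + 4Q gives Q* = 11.125.
At Q = 2 the demand price is 121 - 4(2) = 113 and the supply price is 32 + 4(2) = 40.
DWL = (1/2)(gap between curves at 2) x (Q* - 2) = (1/2)(73)(9.125) = 333.0625.

333.06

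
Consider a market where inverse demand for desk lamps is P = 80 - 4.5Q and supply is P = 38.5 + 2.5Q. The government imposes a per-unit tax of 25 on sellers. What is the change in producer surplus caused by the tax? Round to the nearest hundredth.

Pre-tax equilibrium: 80 - 4.5Q = 38.5 + 2.5Q gives Q* = 5.9286, P* = 53.3214.
With the tax, sellers need 25 more per unit: 80 - 4.5Q = 38.5 + 2.5Q + 25, so Q_t = 2.3571. Buyers pay P_b = 69.3929; sellers receive P_s = P_b - 25 = 44.3929.
PS falls from (1/2)(5.9286)(14.8214) = 43.9349 to (1/2)(2.3571)(5.8929) = 6.9452, a change of -36.9898.

-36.99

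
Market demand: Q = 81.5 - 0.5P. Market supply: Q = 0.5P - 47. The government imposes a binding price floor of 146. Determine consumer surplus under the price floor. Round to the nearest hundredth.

Rewriting demand in inverse form: P = 163 - 2Q.
Rewriting supply in inverse form: P = 94 + 2Q.
Free-market equilibrium: 163 - 2Q = 94 + 2Q gives Q* = 17.25, P* = 128.5.
At the floor price 146, quantity demanded is (163 - 146)/2 = 8.5; demand is the short side, so Q = 8.5 trades at P = 146.
CS is the triangle under demand above 146: (1/2)(8.5)(163 - 146) = 72.25.

72.25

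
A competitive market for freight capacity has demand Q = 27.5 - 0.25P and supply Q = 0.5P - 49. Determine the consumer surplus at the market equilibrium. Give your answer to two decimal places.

8.00

Rewriting demand in inverse form: P = 110 - 4Q.
Rewriting supply in inverse form: P = 98 + 2Q.
Set 110 - 4Q = 98 + 2Q, which gives 12 = 6Q, so Q* = 2 and P* = 110 - 4(2) = 102.
The demand choke price is 110, so CS = (1/2)(Q*)(110 - P*) = (1/2)(2)(8) = 8.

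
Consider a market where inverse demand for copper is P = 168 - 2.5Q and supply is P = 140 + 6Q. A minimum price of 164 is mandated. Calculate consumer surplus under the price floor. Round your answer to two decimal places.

Without the control, 168 - 2.5Q = 140 + 6Q so Q* = 3.2941 and P* = 159.7647.
At P = 164, buyers demand (168 - 164)/2.5 = 1.6 while sellers would supply more, so the quantity traded is 1.6 at price 164.
CS is the triangle under demand above 164: (1/2)(1.6)(168 - 164) = 3.2.

3.20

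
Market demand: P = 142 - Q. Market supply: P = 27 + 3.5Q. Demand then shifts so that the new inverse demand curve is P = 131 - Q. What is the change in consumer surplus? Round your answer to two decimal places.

Initial equilibrium: Q_0 = 25.5556, P_0 = 116.4444; CS_0 = (1/2)(25.5556)(25.5556) = 326.5432, PS_0 = (1/2)(25.5556)(89.4444) = 1142.9012.
New equilibrium: 131 - Q = 27 + 3.5Q gives Q_1 = 23.1111, P_1 = 107.8889; CS_1 = 267.0617, PS_1 = 934.716.
Change in consumer surplus = 267.0617 - 326.5432 = -59.4815.

-59.48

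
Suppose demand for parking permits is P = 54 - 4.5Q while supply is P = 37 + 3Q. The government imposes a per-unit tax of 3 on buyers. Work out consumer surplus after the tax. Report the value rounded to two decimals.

Without the tax, 54 - 4.5Q = 37 + 3Q so Q* = 2.2667 and P* = 43.8.
With the tax, buyers' net willingness to pay falls by 3: (54 - 3) - 4.5Q = 37 + 3Q, so Q_t = 1.8667. Buyers pay P_b = 45.6; sellers receive P_s = P_b - 3 = 42.6.
CS = (1/2)(Q_t)(54 - P_b) = (1/2)(1.8667)(8.4) = 7.84.

7.84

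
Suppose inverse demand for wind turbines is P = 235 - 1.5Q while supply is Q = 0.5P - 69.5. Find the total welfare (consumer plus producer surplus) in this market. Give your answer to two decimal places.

Rewriting supply in inverse form: P = 139 + 2Q.
Setting demand equal to supply, 96 = 3.5Q, so Q* = 27.4286 and P* = 193.8571.
Total surplus is the full triangle between the curves from 0 to Q*: (1/2)(27.4286)(235 - 139) = 1316.5714.

1316.57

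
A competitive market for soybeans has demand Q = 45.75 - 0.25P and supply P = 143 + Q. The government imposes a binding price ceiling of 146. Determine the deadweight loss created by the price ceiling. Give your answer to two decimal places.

62.50

Rewriting demand in inverse form: P = 183 - 4Q.
Free-market equilibrium: 183 - 4Q = 143 + Q gives Q* = 8, P* = 151.
At the ceiling price 146, quantity supplied is (146 - 143)/1 = 3; supply is the short side, so Q = 3 trades at P = 146.
At Q = 3 the demand price is 171 and the supply price is 146. Deadweight loss is the triangle between the curves from 3 to 8: (1/2)(171 - 146)(8 - 3) = 62.5.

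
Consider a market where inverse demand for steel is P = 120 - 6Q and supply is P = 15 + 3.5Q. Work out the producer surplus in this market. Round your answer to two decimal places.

213.78

Set 120 - 6Q = 15 + 3.5Q, which gives 105 = 9.5Q, so Q* = 11.0526 and P* = 120 - 6(11.0526) = 53.6842.
PS is the area between P* and the supply curve from 0 to Q*: (1/2)(11.0526)(38.6842) = 213.7812.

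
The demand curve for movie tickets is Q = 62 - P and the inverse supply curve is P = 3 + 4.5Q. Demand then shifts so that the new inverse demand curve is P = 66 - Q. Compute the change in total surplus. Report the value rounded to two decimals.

44.36

Rewriting demand in inverse form: P = 62 - Q.
Initial equilibrium: Q_0 = 10.7273, P_0 = 51.2727; CS_0 = (1/2)(10.7273)(10.7273) = 57.5372, PS_0 = (1/2)(10.7273)(48.2727) = 258.9174.
New equilibrium: 66 - Q = 3 + 4.5Q gives Q_1 = 11.4545, P_1 = 54.5455; CS_1 = 65.6033, PS_1 = 295.2149.
Change in total surplus = (65.6033 + 295.2149) - (57.5372 + 258.9174) = 44.3636.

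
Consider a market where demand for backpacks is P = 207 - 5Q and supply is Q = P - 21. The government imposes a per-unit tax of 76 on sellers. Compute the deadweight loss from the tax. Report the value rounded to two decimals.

Rewriting supply in inverse form: P = 21 + Q.
Pre-tax equilibrium: 207 - 5Q = 21 + Q gives Q* = 31, P* = 52.
With the tax, sellers need 76 more per unit: 207 - 5Q = 21 + Q + 76, so Q_t = 18.3333. Buyers pay P_b = 115.3333; sellers receive P_s = P_b - 76 = 39.3333.
The welfare triangle lost has base Q* - Q_t = 12.6667 and height t = 76, so DWL = (1/2)(12.6667)(76) = 481.3333.

481.33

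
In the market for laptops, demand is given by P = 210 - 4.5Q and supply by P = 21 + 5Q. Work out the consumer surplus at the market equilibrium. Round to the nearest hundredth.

Set 210 - 4.5Q = 21 + 5Q, which gives 189 = 9.5Q, so Q* = 19.8947 and P* = 210 - 4.5(19.8947) = 120.4737.
Consumer surplus is the triangle under demand above P*: (1/2)(19.8947)(210 - 120.4737) = (1/2)(19.8947)(89.5263) = 890.5512.

890.55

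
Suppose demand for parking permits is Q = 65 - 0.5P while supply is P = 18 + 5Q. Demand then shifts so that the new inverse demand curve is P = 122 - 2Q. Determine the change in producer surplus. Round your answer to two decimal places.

Rewriting demand in inverse form: P = 130 - 2Q.
Initial equilibrium: Q_0 = 16, P_0 = 98; CS_0 = (1/2)(16)(32) = 256, PS_0 = (1/2)(16)(80) = 640.
New equilibrium: 122 - 2Q = 18 + 5Q gives Q_1 = 14.8571, P_1 = 92.2857; CS_1 = 220.7347, PS_1 = 551.8367.
Change in producer surplus = 551.8367 - 640 = -88.1633.

-88.16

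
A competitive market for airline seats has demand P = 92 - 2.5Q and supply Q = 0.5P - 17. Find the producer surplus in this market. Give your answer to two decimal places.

Rewriting supply in inverse form: P = 34 + 2Q.
Set 92 - 2.5Q = 34 + 2Q, which gives 58 = 4.5Q, so Q* = 12.8889 and P* = 92 - 2.5(12.8889) = 59.7778.
The supply curve's price intercept is 34, so PS = (1/2)(Q*)(P* - 34) = (1/2)(12.8889)(25.7778) = 166.1235.

166.12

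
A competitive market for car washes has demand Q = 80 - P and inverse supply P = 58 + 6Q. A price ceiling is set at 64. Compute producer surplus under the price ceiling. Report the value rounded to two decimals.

3.00

Rewriting demand in inverse form: P = 80 - Q.
Free-market equilibrium: 80 - Q = 58 + 6Q gives Q* = 3.1429, P* = 76.8571.
At the ceiling price 64, quantity supplied is (64 - 58)/6 = 1; supply is the short side, so Q = 1 trades at P = 64.
PS is the triangle above supply below 64: (1/2)(1)(64 - 58) = 3.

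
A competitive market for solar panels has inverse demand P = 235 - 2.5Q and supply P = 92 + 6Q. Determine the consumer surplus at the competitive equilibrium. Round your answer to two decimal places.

353.79

Setting demand equal to supply, 143 = 8.5Q, so Q* = 16.8235 and P* = 192.9412.
CS is the area between the demand curve and P* from 0 to Q*: (1/2)(16.8235)(42.0588) = 353.7889.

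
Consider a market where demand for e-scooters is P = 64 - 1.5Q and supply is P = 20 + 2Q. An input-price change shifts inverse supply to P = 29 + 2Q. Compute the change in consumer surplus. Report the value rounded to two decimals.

-43.53

Initial equilibrium: Q_0 = 12.5714, P_0 = 45.1429; CS_0 = (1/2)(12.5714)(18.8571) = 118.5306, PS_0 = (1/2)(12.5714)(25.1429) = 158.0408.
New equilibrium: 64 - 1.5Q = 29 + 2Q gives Q_1 = 10, P_1 = 49; CS_1 = 75, PS_1 = 100.
Change in consumer surplus = 75 - 118.5306 = -43.5306.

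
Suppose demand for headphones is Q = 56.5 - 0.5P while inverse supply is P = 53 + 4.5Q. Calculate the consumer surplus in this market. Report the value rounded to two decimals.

Rewriting demand in inverse form: P = 113 - 2Q.
Equilibrium: 113 - 2Q = 53 + 4.5Q, so Q* = 9.2308 and P* = 94.5385.
The demand choke price is 113, so CS = (1/2)(Q*)(113 - P*) = (1/2)(9.2308)(18.4615) = 85.2071.

85.21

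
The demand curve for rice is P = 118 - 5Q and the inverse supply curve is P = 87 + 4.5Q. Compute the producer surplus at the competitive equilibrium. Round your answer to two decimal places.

Equilibrium: 118 - 5Q = 87 + 4.5Q, so Q* = 3.2632 and P* = 101.6842.
The supply curve's price intercept is 87, so PS = (1/2)(Q*)(P* - 87) = (1/2)(3.2632)(14.6842) = 23.9584.

23.96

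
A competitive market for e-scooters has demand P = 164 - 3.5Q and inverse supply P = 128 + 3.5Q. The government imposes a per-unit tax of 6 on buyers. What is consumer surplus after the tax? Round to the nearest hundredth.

32.14

Without the tax, 164 - 3.5Q = 128 + 3.5Q so Q* = 5.1429 and P* = 146.
A tax on buyers shifts demand down by 6: (164 - 6) - 3.5Q = 128 + 3.5Q, so Q_t = 4.2857. Buyers pay P_b = 149; sellers receive P_s = P_b - 6 = 143.
Consumer surplus is the triangle under demand above P_b: (1/2)(4.2857)(164 - 149) = 32.1429.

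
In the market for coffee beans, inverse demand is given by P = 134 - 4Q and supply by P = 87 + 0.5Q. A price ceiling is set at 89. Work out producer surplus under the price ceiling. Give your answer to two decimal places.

4.00

Free-market equilibrium: 134 - 4Q = 87 + 0.5Q gives Q* = 10.4444, P* = 92.2222.
At the ceiling price 89, quantity supplied is (89 - 87)/0.5 = 4; supply is the short side, so Q = 4 trades at P = 89.
PS is the triangle above supply below 89: (1/2)(4)(89 - 87) = 4.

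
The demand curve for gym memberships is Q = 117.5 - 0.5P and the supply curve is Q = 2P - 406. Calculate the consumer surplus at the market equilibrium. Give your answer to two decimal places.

163.84

Rewriting demand in inverse form: P = 235 - 2Q.
Rewriting supply in inverse form: P = 203 + 0.5Q.
Setting demand equal to supply, 32 = 2.5Q, so Q* = 12.8 and P* = 209.4.
CS is the area between the demand curve and P* from 0 to Q*: (1/2)(12.8)(25.6) = 163.84.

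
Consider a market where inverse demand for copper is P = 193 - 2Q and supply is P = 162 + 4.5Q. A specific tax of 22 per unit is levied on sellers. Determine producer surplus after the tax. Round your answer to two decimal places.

4.31

Pre-tax equilibrium: 193 - 2Q = 162 + 4.5Q gives Q* = 4.7692, P* = 183.4615.
With the tax, sellers need 22 more per unit: 193 - 2Q = 162 + 4.5Q + 22, so Q_t = 1.3846. Buyers pay P_b = 190.2308; sellers receive P_s = P_b - 22 = 168.2308.
Producer surplus is the triangle above supply below P_s: (1/2)(1.3846)(168.2308 - 162) = 4.3136.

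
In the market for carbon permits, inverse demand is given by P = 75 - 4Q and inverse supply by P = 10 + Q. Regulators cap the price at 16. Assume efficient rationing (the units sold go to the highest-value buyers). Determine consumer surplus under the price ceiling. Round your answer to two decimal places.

Free-market equilibrium: 75 - 4Q = 10 + Q gives Q* = 13, P* = 23.
At P = 16, sellers supply (16 - 10)/1 = 6 while buyers want more, so the quantity traded is 6 at price 16.
The demand price at Q = 6 is 51. CS is the trapezoid between demand and 16 over [0, 6]: (1/2)[(75 - 16) + (51 - 16)](6) = 282.

282.00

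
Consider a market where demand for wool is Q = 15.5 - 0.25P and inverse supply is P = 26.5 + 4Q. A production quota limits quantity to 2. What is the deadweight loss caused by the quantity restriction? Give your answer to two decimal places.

Rewriting demand in inverse form: P = 62 - 4Q.
Unrestricted equilibrium: Q* = (62 - 26.5)/(4 + 4) = 4.4375.
At Q = 2 the demand price is 62 - 4(2) = 54 and the supply price is 26.5 + 4(2) = 34.5.
Deadweight loss is the triangle between the curves from 2 to 4.4375: (1/2)(54 - 34.5)(4.4375 - 2) = 23.7656.

23.77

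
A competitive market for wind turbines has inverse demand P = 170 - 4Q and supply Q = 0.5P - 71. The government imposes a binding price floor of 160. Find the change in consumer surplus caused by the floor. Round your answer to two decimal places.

-31.06

Rewriting supply in inverse form: P = 142 + 2Q.
Without the control, 170 - 4Q = 142 + 2Q so Q* = 4.6667 and P* = 151.3333.
At P = 160, buyers demand (170 - 160)/4 = 2.5 while sellers would supply more, so the quantity traded is 2.5 at price 160.
CS goes from (1/2)(4.6667)(18.6667) = 43.5556 to 12.5 (computed as (170 - 160)(2.5) - (1/2)(4)(2.5)^2), a change of -31.0556.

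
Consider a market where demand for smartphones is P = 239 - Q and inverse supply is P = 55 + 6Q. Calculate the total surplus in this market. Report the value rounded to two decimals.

2418.29

Setting demand equal to supply, 184 = 7Q, so Q* = 26.2857 and P* = 212.7143.
CS = (1/2)(26.2857)(26.2857) = 345.4694 and PS = (1/2)(26.2857)(157.7143) = 2072.8163, so total surplus = 2418.2857.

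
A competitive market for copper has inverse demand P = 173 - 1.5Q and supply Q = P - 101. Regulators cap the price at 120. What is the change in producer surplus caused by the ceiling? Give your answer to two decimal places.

Rewriting supply in inverse form: P = 101 + Q.
Free-market equilibrium: 173 - 1.5Q = 101 + Q gives Q* = 28.8, P* = 129.8.
At the ceiling price 120, quantity supplied is (120 - 101)/1 = 19; supply is the short side, so Q = 19 trades at P = 120.
PS goes from (1/2)(28.8)(28.8) = 414.72 to 180.5 (computed as (120 - 101)(19) - (1/2)(1)(19)^2), a change of -234.22.

-234.22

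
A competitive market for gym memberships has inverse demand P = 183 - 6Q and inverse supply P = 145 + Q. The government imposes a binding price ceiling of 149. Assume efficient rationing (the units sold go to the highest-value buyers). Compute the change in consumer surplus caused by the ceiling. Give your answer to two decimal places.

-0.41

Without the control, 183 - 6Q = 145 + Q so Q* = 5.4286 and P* = 150.4286.
At P = 149, sellers supply (149 - 145)/1 = 4 while buyers want more, so the quantity traded is 4 at price 149.
CS goes from (1/2)(5.4286)(32.5714) = 88.4082 to 88 (computed as (183 - 149)(4) - (1/2)(6)(4)^2), a change of -0.4082.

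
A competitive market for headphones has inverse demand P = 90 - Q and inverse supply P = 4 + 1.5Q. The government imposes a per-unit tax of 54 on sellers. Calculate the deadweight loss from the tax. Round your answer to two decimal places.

583.20

Without the tax, 90 - Q = 4 + 1.5Q so Q* = 34.4 and P* = 55.6.
With the tax, sellers need 54 more per unit: 90 - Q = 4 + 1.5Q + 54, so Q_t = 12.8. Buyers pay P_b = 77.2; sellers receive P_s = P_b - 54 = 23.2.
The welfare triangle lost has base Q* - Q_t = 21.6 and height t = 54, so DWL = (1/2)(21.6)(54) = 583.2.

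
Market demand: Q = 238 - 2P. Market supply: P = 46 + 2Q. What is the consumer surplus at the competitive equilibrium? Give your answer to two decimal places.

213.16

Rewriting demand in inverse form: P = 119 - 0.5Q.
Equilibrium: 119 - 0.5Q = 46 + 2Q, so Q* = 29.2 and P* = 104.4.
Consumer surplus is the triangle under demand above P*: (1/2)(29.2)(119 - 104.4) = (1/2)(29.2)(14.6) = 213.16.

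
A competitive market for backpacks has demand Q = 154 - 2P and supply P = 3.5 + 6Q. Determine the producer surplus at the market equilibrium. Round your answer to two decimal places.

383.59

Rewriting demand in inverse form: P = 77 - 0.5Q.
Set 77 - 0.5Q = 3.5 + 6Q, which gives 73.5 = 6.5Q, so Q* = 11.3077 and P* = 77 - 0.5(11.3077) = 71.3462.
The supply curve's price intercept is 3.5, so PS = (1/2)(Q*)(P* - 3.5) = (1/2)(11.3077)(67.8462) = 383.5917.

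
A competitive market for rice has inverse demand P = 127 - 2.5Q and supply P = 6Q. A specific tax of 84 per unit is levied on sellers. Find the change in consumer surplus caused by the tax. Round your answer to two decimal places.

-247.06

Pre-tax equilibrium: 127 - 2.5Q = 6Q gives Q* = 14.9412, P* = 89.6471.
With the tax, sellers need 84 more per unit: 127 - 2.5Q = 6Q + 84, so Q_t = 5.0588. Buyers pay P_b = 114.3529; sellers receive P_s = P_b - 84 = 30.3529.
Consumers lose the trapezoid between P* and P_b out to Q_t plus the triangle from Q_t to Q*: change in CS = 31.9896 - 279.0484 = -247.0588.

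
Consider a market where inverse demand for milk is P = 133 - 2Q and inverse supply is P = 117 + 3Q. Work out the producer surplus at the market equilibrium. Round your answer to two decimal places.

Equilibrium: 133 - 2Q = 117 + 3Q, so Q* = 3.2 and P* = 126.6.
PS is the area between P* and the supply curve from 0 to Q*: (1/2)(3.2)(9.6) = 15.36.

15.36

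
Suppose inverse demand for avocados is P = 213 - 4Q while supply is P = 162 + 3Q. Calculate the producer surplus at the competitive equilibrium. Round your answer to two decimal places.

79.62

Set 213 - 4Q = 162 + 3Q, which gives 51 = 7Q, so Q* = 7.2857 and P* = 213 - 4(7.2857) = 183.8571.
Producer surplus is the triangle above supply below P*: (1/2)(7.2857)(183.8571 - 162) = (1/2)(7.2857)(21.8571) = 79.6224.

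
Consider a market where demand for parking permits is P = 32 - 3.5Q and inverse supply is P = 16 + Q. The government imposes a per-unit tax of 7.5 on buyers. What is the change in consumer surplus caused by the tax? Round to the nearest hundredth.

-15.88

Pre-tax equilibrium: 32 - 3.5Q = 16 + Q gives Q* = 3.5556, P* = 19.5556.
With the tax, buyers' net willingness to pay falls by 7.5: (32 - 7.5) - 3.5Q = 16 + Q, so Q_t = 1.8889. Buyers pay P_b = 25.3889; sellers receive P_s = P_b - 7.5 = 17.8889.
CS falls from (1/2)(3.5556)(12.4444) = 22.1235 to (1/2)(1.8889)(6.6111) = 6.2438, a change of -15.8796.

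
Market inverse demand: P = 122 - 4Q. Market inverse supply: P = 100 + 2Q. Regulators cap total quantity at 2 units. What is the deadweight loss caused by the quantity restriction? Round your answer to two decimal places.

Without the quota, 122 - 4Q = 100 + 2Q gives Q* = 3.6667.
At Q = 2 the demand price is 122 - 4(2) = 114 and the supply price is 100 + 2(2) = 104.
DWL = (1/2)(gap between curves at 2) x (Q* - 2) = (1/2)(10)(1.6667) = 8.3333.

8.33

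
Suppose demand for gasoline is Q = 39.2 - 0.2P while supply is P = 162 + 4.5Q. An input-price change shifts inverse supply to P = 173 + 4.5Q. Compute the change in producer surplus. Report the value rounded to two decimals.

Rewriting demand in inverse form: P = 196 - 5Q.
Initial equilibrium: Q_0 = 3.5789, P_0 = 178.1053; CS_0 = (1/2)(3.5789)(17.8947) = 32.0222, PS_0 = (1/2)(3.5789)(16.1053) = 28.8199.
New equilibrium: 196 - 5Q = 173 + 4.5Q gives Q_1 = 2.4211, P_1 = 183.8947; CS_1 = 14.6537, PS_1 = 13.1884.
Change in producer surplus = 13.1884 - 28.8199 = -15.6316.

-15.63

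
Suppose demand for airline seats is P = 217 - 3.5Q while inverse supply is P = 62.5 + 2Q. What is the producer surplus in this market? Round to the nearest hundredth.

Equilibrium: 217 - 3.5Q = 62.5 + 2Q, so Q* = 28.0909 and P* = 118.6818.
Producer surplus is the triangle above supply below P*: (1/2)(28.0909)(118.6818 - 62.5) = (1/2)(28.0909)(56.1818) = 789.0992.

789.10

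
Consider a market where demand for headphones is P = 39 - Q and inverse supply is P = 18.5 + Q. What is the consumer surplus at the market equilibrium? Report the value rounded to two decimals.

Set 39 - Q = 18.5 + Q, which gives 20.5 = 2Q, so Q* = 10.25 and P* = 39 - (10.25) = 28.75.
CS is the area between the demand curve and P* from 0 to Q*: (1/2)(10.25)(10.25) = 52.5312.

52.53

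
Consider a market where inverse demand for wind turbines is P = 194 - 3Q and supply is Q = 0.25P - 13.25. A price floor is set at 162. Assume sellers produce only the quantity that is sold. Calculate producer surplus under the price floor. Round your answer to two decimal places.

935.11

Rewriting supply in inverse form: P = 53 + 4Q.
Free-market equilibrium: 194 - 3Q = 53 + 4Q gives Q* = 20.1429, P* = 133.5714.
At P = 162, buyers demand (194 - 162)/3 = 10.6667 while sellers would supply more, so the quantity traded is 10.6667 at price 162.
The supply price at Q = 10.6667 is 95.6667. PS is the trapezoid between 162 and supply over [0, 10.6667]: (1/2)[(162 - 53) + (162 - 95.6667)](10.6667) = 935.1111.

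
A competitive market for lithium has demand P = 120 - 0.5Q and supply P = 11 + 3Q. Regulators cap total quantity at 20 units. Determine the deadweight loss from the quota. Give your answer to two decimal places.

217.29

Unrestricted equilibrium: Q* = (120 - 11)/(0.5 + 3) = 31.1429.
At Q = 20 the demand price is 120 - 0.5(20) = 110 and the supply price is 11 + 3(20) = 71.
Deadweight loss is the triangle between the curves from 20 to 31.1429: (1/2)(110 - 71)(31.1429 - 20) = 217.2857.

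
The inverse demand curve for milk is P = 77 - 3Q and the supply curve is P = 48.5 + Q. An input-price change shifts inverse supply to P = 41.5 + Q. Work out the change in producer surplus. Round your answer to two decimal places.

14.00

Initial equilibrium: Q_0 = 7.125, P_0 = 55.625; CS_0 = (1/2)(7.125)(21.375) = 76.1484, PS_0 = (1/2)(7.125)(7.125) = 25.3828.
New equilibrium: 77 - 3Q = 41.5 + Q gives Q_1 = 8.875, P_1 = 50.375; CS_1 = 118.1484, PS_1 = 39.3828.
Change in producer surplus = 39.3828 - 25.3828 = 14.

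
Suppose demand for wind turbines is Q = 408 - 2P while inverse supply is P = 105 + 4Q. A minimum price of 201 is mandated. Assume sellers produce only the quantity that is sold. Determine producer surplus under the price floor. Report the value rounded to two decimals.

Rewriting demand in inverse form: P = 204 - 0.5Q.
Without the control, 204 - 0.5Q = 105 + 4Q so Q* = 22 and P* = 193.
At the floor price 201, quantity demanded is (204 - 201)/0.5 = 6; demand is the short side, so Q = 6 trades at P = 201.
The supply price at Q = 6 is 129. PS is the trapezoid between 201 and supply over [0, 6]: (1/2)[(201 - 105) + (201 - 129)](6) = 504.

504.00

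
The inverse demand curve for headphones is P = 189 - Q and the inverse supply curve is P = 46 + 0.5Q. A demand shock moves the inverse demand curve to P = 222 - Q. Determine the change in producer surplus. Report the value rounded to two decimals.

Initial equilibrium: Q_0 = 95.3333, P_0 = 93.6667; CS_0 = (1/2)(95.3333)(95.3333) = 4544.2222, PS_0 = (1/2)(95.3333)(47.6667) = 2272.1111.
New equilibrium: 222 - Q = 46 + 0.5Q gives Q_1 = 117.3333, P_1 = 104.6667; CS_1 = 6883.5556, PS_1 = 3441.7778.
Change in producer surplus = 3441.7778 - 2272.1111 = 1169.6667.

1169.67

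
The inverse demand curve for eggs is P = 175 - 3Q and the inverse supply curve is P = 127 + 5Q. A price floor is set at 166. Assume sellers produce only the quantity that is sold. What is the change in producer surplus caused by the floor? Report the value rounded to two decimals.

Without the control, 175 - 3Q = 127 + 5Q so Q* = 6 and P* = 157.
At P = 166, buyers demand (175 - 166)/3 = 3 while sellers would supply more, so the quantity traded is 3 at price 166.
PS goes from (1/2)(6)(30) = 90 to 94.5 (computed as (166 - 127)(3) - (1/2)(5)(3)^2), a change of 4.5.

4.50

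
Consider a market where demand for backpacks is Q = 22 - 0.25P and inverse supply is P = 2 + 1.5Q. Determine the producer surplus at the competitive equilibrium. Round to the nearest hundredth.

183.37

Rewriting demand in inverse form: P = 88 - 4Q.
Equilibrium: 88 - 4Q = 2 + 1.5Q, so Q* = 15.6364 and P* = 25.4545.
The supply curve's price intercept is 2, so PS = (1/2)(Q*)(P* - 2) = (1/2)(15.6364)(23.4545) = 183.3719.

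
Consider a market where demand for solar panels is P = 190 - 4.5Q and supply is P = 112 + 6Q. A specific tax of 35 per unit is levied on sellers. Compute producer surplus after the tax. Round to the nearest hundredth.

50.31

Pre-tax equilibrium: 190 - 4.5Q = 112 + 6Q gives Q* = 7.4286, P* = 156.5714.
With the tax, sellers need 35 more per unit: 190 - 4.5Q = 112 + 6Q + 35, so Q_t = 4.0952. Buyers pay P_b = 171.5714; sellers receive P_s = P_b - 35 = 136.5714.
PS = (1/2)(Q_t)(P_s - 112) = (1/2)(4.0952)(24.5714) = 50.3129.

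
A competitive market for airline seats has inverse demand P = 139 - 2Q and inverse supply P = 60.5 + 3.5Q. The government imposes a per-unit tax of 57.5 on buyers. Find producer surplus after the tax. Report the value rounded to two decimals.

25.51

Without the tax, 139 - 2Q = 60.5 + 3.5Q so Q* = 14.2727 and P* = 110.4545.
A tax on buyers shifts demand down by 57.5: (139 - 57.5) - 2Q = 60.5 + 3.5Q, so Q_t = 3.8182. Buyers pay P_b = 131.3636; sellers receive P_s = P_b - 57.5 = 73.8636.
Producer surplus is the triangle above supply below P_s: (1/2)(3.8182)(73.8636 - 60.5) = 25.5124.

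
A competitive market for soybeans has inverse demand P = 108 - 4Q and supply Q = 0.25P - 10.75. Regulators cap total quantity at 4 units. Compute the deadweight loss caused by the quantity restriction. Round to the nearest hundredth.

68.06

Rewriting supply in inverse form: P = 43 + 4Q.
Unrestricted equilibrium: Q* = (108 - 43)/(4 + 4) = 8.125.
At Q = 4 the demand price is 108 - 4(4) = 92 and the supply price is 43 + 4(4) = 59.
Deadweight loss is the triangle between the curves from 4 to 8.125: (1/2)(92 - 59)(8.125 - 4) = 68.0625.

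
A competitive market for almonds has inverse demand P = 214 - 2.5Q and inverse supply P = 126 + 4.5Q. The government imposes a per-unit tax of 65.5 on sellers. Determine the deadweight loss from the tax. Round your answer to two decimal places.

306.45

Without the tax, 214 - 2.5Q = 126 + 4.5Q so Q* = 12.5714 and P* = 182.5714.
With the tax, sellers need 65.5 more per unit: 214 - 2.5Q = 126 + 4.5Q + 65.5, so Q_t = 3.2143. Buyers pay P_b = 205.9643; sellers receive P_s = P_b - 65.5 = 140.4643.
The welfare triangle lost has base Q* - Q_t = 9.3571 and height t = 65.5, so DWL = (1/2)(9.3571)(65.5) = 306.4464.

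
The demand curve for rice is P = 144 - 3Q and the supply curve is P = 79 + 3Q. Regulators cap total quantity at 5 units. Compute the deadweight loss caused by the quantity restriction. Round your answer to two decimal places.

102.08

Unrestricted equilibrium: Q* = (144 - 79)/(3 + 3) = 10.8333.
At Q = 5 the demand price is 144 - 3(5) = 129 and the supply price is 79 + 3(5) = 94.
Deadweight loss is the triangle between the curves from 5 to 10.8333: (1/2)(129 - 94)(10.8333 - 5) = 102.0833.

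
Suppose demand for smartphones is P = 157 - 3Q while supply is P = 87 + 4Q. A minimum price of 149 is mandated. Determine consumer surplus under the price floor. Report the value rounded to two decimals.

10.67

Without the control, 157 - 3Q = 87 + 4Q so Q* = 10 and P* = 127.
At P = 149, buyers demand (157 - 149)/3 = 2.6667 while sellers would supply more, so the quantity traded is 2.6667 at price 149.
CS is the triangle under demand above 149: (1/2)(2.6667)(157 - 149) = 10.6667.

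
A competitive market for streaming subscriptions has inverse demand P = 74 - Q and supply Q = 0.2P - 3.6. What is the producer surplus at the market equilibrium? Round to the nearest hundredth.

Rewriting supply in inverse form: P = 18 + 5Q.
Equilibrium: 74 - Q = 18 + 5Q, so Q* = 9.3333 and P* = 64.6667.
The supply curve's price intercept is 18, so PS = (1/2)(Q*)(P* - 18) = (1/2)(9.3333)(46.6667) = 217.7778.

217.78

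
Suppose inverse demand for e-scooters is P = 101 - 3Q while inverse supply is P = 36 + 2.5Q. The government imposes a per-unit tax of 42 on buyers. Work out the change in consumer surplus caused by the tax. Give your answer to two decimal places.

-183.27

Without the tax, 101 - 3Q = 36 + 2.5Q so Q* = 11.8182 and P* = 65.5455.
With the tax, buyers' net willingness to pay falls by 42: (101 - 42) - 3Q = 36 + 2.5Q, so Q_t = 4.1818. Buyers pay P_b = 88.4545; sellers receive P_s = P_b - 42 = 46.4545.
Consumers lose the trapezoid between P* and P_b out to Q_t plus the triangle from Q_t to Q*: change in CS = 26.2314 - 209.5041 = -183.2727.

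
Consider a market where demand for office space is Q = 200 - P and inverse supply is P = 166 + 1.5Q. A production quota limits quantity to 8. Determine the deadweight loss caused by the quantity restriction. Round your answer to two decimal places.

Rewriting demand in inverse form: P = 200 - Q.
Unrestricted equilibrium: Q* = (200 - 166)/(1 + 1.5) = 13.6.
At Q = 8 the demand price is 200 - (8) = 192 and the supply price is 166 + 1.5(8) = 178.
DWL = (1/2)(gap between curves at 8) x (Q* - 8) = (1/2)(14)(5.6) = 39.2.

39.20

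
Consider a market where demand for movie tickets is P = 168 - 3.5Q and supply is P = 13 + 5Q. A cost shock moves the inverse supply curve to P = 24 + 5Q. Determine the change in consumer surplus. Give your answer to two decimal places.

-79.66

Initial equilibrium: Q_0 = 18.2353, P_0 = 104.1765; CS_0 = (1/2)(18.2353)(63.8235) = 581.9204, PS_0 = (1/2)(18.2353)(91.1765) = 831.3149.
New equilibrium: 168 - 3.5Q = 24 + 5Q gives Q_1 = 16.9412, P_1 = 108.7059; CS_1 = 502.2561, PS_1 = 717.5087.
Change in consumer surplus = 502.2561 - 581.9204 = -79.6644.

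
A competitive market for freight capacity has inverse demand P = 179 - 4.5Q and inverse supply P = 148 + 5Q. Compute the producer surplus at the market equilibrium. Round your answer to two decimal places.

Equilibrium: 179 - 4.5Q = 148 + 5Q, so Q* = 3.2632 and P* = 164.3158.
Producer surplus is the triangle above supply below P*: (1/2)(3.2632)(164.3158 - 148) = (1/2)(3.2632)(16.3158) = 26.6205.

26.62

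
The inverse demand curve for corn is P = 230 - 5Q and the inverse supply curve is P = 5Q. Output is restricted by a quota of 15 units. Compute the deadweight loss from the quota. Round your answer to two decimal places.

320.00

Unrestricted equilibrium: Q* = (230 - 0)/(5 + 5) = 23.
At Q = 15 the demand price is 230 - 5(15) = 155 and the supply price is 0 + 5(15) = 75.
DWL = (1/2)(gap between curves at 15) x (Q* - 15) = (1/2)(80)(8) = 320.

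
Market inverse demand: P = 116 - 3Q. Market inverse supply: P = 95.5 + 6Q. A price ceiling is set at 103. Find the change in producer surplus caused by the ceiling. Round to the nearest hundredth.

-10.88

Without the control, 116 - 3Q = 95.5 + 6Q so Q* = 2.2778 and P* = 109.1667.
At the ceiling price 103, quantity supplied is (103 - 95.5)/6 = 1.25; supply is the short side, so Q = 1.25 trades at P = 103.
PS goes from (1/2)(2.2778)(13.6667) = 15.5648 to 4.6875 (computed as (103 - 95.5)(1.25) - (1/2)(6)(1.25)^2), a change of -10.8773.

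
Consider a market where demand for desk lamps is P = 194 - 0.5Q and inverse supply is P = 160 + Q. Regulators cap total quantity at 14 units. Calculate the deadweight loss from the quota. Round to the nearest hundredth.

56.33

Without the quota, 194 - 0.5Q = 160 + Q gives Q* = 22.6667.
At Q = 14 the demand price is 194 - 0.5(14) = 187 and the supply price is 160 + (14) = 174.
Deadweight loss is the triangle between the curves from 14 to 22.6667: (1/2)(187 - 174)(22.6667 - 14) = 56.3333.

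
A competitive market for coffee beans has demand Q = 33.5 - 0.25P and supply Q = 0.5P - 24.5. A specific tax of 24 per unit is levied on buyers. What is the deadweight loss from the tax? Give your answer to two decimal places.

48.00

Rewriting demand in inverse form: P = 134 - 4Q.
Rewriting supply in inverse form: P = 49 + 2Q.
Pre-tax equilibrium: 134 - 4Q = 49 + 2Q gives Q* = 14.1667, P* = 77.3333.
With the tax, buyers' net willingness to pay falls by 24: (134 - 24) - 4Q = 49 + 2Q, so Q_t = 10.1667. Buyers pay P_b = 93.3333; sellers receive P_s = P_b - 24 = 69.3333.
The welfare triangle lost has base Q* - Q_t = 4 and height t = 24, so DWL = (1/2)(4)(24) = 48.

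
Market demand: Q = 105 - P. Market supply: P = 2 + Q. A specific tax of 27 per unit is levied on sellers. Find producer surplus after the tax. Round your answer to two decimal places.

Rewriting demand in inverse form: P = 105 - Q.
Pre-tax equilibrium: 105 - Q = 2 + Q gives Q* = 51.5, P* = 53.5.
With the tax, sellers need 27 more per unit: 105 - Q = 2 + Q + 27, so Q_t = 38. Buyers pay P_b = 67; sellers receive P_s = P_b - 27 = 40.
Producer surplus is the triangle above supply below P_s: (1/2)(38)(40 - 2) = 722.

722.00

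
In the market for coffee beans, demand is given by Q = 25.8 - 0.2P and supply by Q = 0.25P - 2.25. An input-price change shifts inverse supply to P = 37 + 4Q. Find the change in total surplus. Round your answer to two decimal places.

Rewriting demand in inverse form: P = 129 - 5Q.
Rewriting supply in inverse form: P = 9 + 4Q.
Initial equilibrium: Q_0 = 13.3333, P_0 = 62.3333; CS_0 = (1/2)(13.3333)(66.6667) = 444.4444, PS_0 = (1/2)(13.3333)(53.3333) = 355.5556.
New equilibrium: 129 - 5Q = 37 + 4Q gives Q_1 = 10.2222, P_1 = 77.8889; CS_1 = 261.2346, PS_1 = 208.9877.
Change in total surplus = (261.2346 + 208.9877) - (444.4444 + 355.5556) = -329.7778.

-329.78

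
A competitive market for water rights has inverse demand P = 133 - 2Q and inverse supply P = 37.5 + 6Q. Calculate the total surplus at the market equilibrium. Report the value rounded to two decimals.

Equilibrium: 133 - 2Q = 37.5 + 6Q, so Q* = 11.9375 and P* = 109.125.
Total surplus is the full triangle between the curves from 0 to Q*: (1/2)(11.9375)(133 - 37.5) = 570.0156.

570.02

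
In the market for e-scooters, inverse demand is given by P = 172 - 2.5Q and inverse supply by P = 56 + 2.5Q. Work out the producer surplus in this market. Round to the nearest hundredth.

672.80

Equilibrium: 172 - 2.5Q = 56 + 2.5Q, so Q* = 23.2 and P* = 114.
PS is the area between P* and the supply curve from 0 to Q*: (1/2)(23.2)(58) = 672.8.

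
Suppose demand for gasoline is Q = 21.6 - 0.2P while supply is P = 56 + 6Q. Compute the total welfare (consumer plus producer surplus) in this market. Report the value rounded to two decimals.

Rewriting demand in inverse form: P = 108 - 5Q.
Equilibrium: 108 - 5Q = 56 + 6Q, so Q* = 4.7273 and P* = 84.3636.
Total surplus is the full triangle between the curves from 0 to Q*: (1/2)(4.7273)(108 - 56) = 122.9091.

122.91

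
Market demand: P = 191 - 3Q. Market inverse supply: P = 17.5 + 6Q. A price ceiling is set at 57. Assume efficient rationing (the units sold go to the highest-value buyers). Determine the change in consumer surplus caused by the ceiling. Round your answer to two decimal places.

259.71

Free-market equilibrium: 191 - 3Q = 17.5 + 6Q gives Q* = 19.2778, P* = 133.1667.
At P = 57, sellers supply (57 - 17.5)/6 = 6.5833 while buyers want more, so the quantity traded is 6.5833 at price 57.
CS goes from (1/2)(19.2778)(57.8333) = 557.4491 to 817.1562 (computed as (191 - 57)(6.5833) - (1/2)(3)(6.5833)^2), a change of 259.7072.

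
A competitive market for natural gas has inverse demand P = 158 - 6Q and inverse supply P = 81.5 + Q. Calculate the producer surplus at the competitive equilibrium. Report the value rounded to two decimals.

Equilibrium: 158 - 6Q = 81.5 + Q, so Q* = 10.9286 and P* = 92.4286.
The supply curve's price intercept is 81.5, so PS = (1/2)(Q*)(P* - 81.5) = (1/2)(10.9286)(10.9286) = 59.7168.

59.72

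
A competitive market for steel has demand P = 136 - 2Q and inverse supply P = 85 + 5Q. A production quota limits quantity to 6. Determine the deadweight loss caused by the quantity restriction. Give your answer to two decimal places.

5.79

Without the quota, 136 - 2Q = 85 + 5Q gives Q* = 7.2857.
At Q = 6 the demand price is 136 - 2(6) = 124 and the supply price is 85 + 5(6) = 115.
DWL = (1/2)(gap between curves at 6) x (Q* - 6) = (1/2)(9)(1.2857) = 5.7857.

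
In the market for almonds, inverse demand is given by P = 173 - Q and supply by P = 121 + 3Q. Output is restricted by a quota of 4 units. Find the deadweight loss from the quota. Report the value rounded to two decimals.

162.00

Unrestricted equilibrium: Q* = (173 - 121)/(1 + 3) = 13.
At Q = 4 the demand price is 173 - (4) = 169 and the supply price is 121 + 3(4) = 133.
Deadweight loss is the triangle between the curves from 4 to 13: (1/2)(169 - 133)(13 - 4) = 162.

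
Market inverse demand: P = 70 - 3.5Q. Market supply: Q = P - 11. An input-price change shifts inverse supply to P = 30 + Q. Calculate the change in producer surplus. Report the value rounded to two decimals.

-46.44

Rewriting supply in inverse form: P = 11 + Q.
Initial equilibrium: Q_0 = 13.1111, P_0 = 24.1111; CS_0 = (1/2)(13.1111)(45.8889) = 300.8272, PS_0 = (1/2)(13.1111)(13.1111) = 85.9506.
New equilibrium: 70 - 3.5Q = 30 + Q gives Q_1 = 8.8889, P_1 = 38.8889; CS_1 = 138.2716, PS_1 = 39.5062.
Change in producer surplus = 39.5062 - 85.9506 = -46.4444.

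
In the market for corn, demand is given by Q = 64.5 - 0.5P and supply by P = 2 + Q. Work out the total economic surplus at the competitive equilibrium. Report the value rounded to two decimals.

2688.17

Rewriting demand in inverse form: P = 129 - 2Q.
Setting demand equal to supply, 127 = 3Q, so Q* = 42.3333 and P* = 44.3333.
Total surplus is the full triangle between the curves from 0 to Q*: (1/2)(42.3333)(129 - 2) = 2688.1667.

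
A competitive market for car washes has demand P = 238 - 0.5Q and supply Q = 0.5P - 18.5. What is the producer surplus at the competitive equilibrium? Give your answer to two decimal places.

Rewriting supply in inverse form: P = 37 + 2Q.
Setting demand equal to supply, 201 = 2.5Q, so Q* = 80.4 and P* = 197.8.
PS is the area between P* and the supply curve from 0 to Q*: (1/2)(80.4)(160.8) = 6464.16.

6464.16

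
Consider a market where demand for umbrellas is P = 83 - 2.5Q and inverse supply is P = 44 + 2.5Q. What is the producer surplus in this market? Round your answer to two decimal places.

Setting demand equal to supply, 39 = 5Q, so Q* = 7.8 and P* = 63.5.
The supply curve's price intercept is 44, so PS = (1/2)(Q*)(P* - 44) = (1/2)(7.8)(19.5) = 76.05.

76.05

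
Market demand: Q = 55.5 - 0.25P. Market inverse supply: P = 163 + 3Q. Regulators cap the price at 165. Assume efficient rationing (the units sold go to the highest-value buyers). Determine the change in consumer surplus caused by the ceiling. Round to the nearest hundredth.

Rewriting demand in inverse form: P = 222 - 4Q.
Free-market equilibrium: 222 - 4Q = 163 + 3Q gives Q* = 8.4286, P* = 188.2857.
At P = 165, sellers supply (165 - 163)/3 = 0.6667 while buyers want more, so the quantity traded is 0.6667 at price 165.
CS goes from (1/2)(8.4286)(33.7143) = 142.0816 to 37.1111 (computed as (222 - 165)(0.6667) - (1/2)(4)(0.6667)^2), a change of -104.9705.

-104.97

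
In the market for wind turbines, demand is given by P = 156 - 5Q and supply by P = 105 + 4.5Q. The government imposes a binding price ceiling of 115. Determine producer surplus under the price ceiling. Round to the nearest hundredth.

Free-market equilibrium: 156 - 5Q = 105 + 4.5Q gives Q* = 5.3684, P* = 129.1579.
At the ceiling price 115, quantity supplied is (115 - 105)/4.5 = 2.2222; supply is the short side, so Q = 2.2222 trades at P = 115.
PS is the triangle above supply below 115: (1/2)(2.2222)(115 - 105) = 11.1111.

11.11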